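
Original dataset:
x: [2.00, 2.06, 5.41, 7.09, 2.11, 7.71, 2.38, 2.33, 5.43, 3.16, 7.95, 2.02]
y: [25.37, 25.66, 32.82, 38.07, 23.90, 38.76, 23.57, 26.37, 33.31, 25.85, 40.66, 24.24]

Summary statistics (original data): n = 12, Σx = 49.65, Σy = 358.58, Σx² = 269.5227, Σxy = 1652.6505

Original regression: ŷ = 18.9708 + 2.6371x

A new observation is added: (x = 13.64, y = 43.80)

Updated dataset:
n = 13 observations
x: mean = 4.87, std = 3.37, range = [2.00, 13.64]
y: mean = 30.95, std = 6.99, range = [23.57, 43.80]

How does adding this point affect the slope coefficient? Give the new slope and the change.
Adding the point moves β₁ from 2.6371 to 1.9743, i.e. it decreases by 0.6628 (-25.1%).

x = 13.64 lies well outside the original x-range [2.00, 7.95] (x̄ ≈ 4.14), so this observation has high leverage and can move the slope substantially.

Step 1: Update the sums with the new point (n goes from 12 to 13)
Σx  = 49.65 + 13.64 = 63.29
Σy  = 358.58 + 43.80 = 402.38
Σx² = 269.5227 + 13.64² = 269.5227 + 186.0496 = 455.5723
Σxy = 1652.6505 + 13.64×43.80 = 1652.6505 + 597.4320 = 2250.0825

Step 2: Recompute the slope with b₁ = (nΣxy − ΣxΣy) / (nΣx² − (Σx)²)
Numerator   = 13×2250.0825 − 63.29×402.38 = 29251.0725 − 25466.6302 = 3784.4423
Denominator = 13×455.5723 − 63.29² = 5922.4399 − 4005.6241 = 1916.8158
b₁(new) = 3784.4423 / 1916.8158 = 1.9743

(Same formula on the original sums: (12×1652.6505 − 49.65×358.58) / (12×269.5227 − 49.65²) = 2028.3090 / 769.1499 = 2.6371, matching the given fit.)

Step 3: Change in slope
Δβ₁ = 1.9743 − 2.6371 = -0.6628
Relative change = -0.6628 / 2.6371 × 100% = -25.1%
→ the slope decreases when the point is added.

A high-leverage point only changes the slope if it is off the original line; here y = 43.80 is below the original trend, so the slope decreases.
In practice: refit with and without it and report both if conclusions differ; investigate whether it comes from the same population as the rest of the sample.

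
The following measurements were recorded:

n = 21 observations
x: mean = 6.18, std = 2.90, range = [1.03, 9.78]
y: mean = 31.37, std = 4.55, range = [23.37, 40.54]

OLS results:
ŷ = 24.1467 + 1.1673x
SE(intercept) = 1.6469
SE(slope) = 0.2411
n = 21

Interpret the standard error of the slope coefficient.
SE(β̂₁) = 0.2411 is the estimated standard deviation of the slope estimate across repeated samples; relative to β̂₁ = 1.1673 that is 20.7%, a moderately precise estimate.

What SE measures:
- The standard error quantifies the sampling variability of the coefficient estimate
- It is the estimated standard deviation of β̂₁ across hypothetical repeated samples of the same size
- Smaller SE → more precise estimate

Relative precision:
- SE / |β̂₁| = 0.2411 / 1.1673 = 20.7%
- Rule of thumb (under 20%: precise; 20% to under 50%: moderately precise; 50% or more: imprecise) → moderately precise

Rough 95% range (±2 SE): 1.1673 ± 0.4822 → (0.6851, 1.6495).

What drives SE(β̂₁): wider spread of x values → smaller SE.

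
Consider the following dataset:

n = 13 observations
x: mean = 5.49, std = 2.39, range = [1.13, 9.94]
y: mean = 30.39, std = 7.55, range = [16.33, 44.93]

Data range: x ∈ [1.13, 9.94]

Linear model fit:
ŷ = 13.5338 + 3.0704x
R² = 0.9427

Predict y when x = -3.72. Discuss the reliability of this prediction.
ŷ = 2.1119 (extrapolation — x = -3.72 lies outside [1.13, 9.94], so reliability is low).

Prediction calculation:
ŷ = 13.5338 + 3.0704 × (-3.72)
ŷ = 2.1119

Reliability:
- Data range: x ∈ [1.13, 9.94]
- Prediction point: x = -3.72 is 4.85 units below the observed range → this is EXTRAPOLATION, not interpolation

Why that matters here:
- The standard error of prediction grows with (x − x̄)², and x = -3.72 is far from x̄ = 5.49
- The linear relationship may not hold outside the observed range
- R² describes fit only over the sampled x values; it says nothing about behaviour beyond them

Report the number if required, but flag clearly that it is an extrapolation.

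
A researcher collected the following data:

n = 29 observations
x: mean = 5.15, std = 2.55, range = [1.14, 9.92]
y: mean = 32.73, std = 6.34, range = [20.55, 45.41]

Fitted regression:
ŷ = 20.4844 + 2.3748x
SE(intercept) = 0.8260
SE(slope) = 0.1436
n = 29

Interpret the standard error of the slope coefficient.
SE(slope) = 0.1436 measures the uncertainty in the estimated slope. The coefficient is estimated precisely (SE/|β̂₁| = 6.0%).

SE(β̂₁) = 0.1436 says: if we drew many samples of n = 29 from the same population and refit each time, the fitted slopes would scatter with a standard deviation of roughly 0.1436 around the true β₁.

Relative precision:
- SE / |β̂₁| = 0.1436 / 2.3748 = 6.0%
- Rule of thumb (under 20%: precise; 20% to under 50%: moderately precise; 50% or more: imprecise) → precise

Rough 95% range (±2 SE): 2.3748 ± 0.2872 → (2.0876, 2.6620).

What drives SE(β̂₁): more residual scatter → larger SE; wider spread of x values → smaller SE.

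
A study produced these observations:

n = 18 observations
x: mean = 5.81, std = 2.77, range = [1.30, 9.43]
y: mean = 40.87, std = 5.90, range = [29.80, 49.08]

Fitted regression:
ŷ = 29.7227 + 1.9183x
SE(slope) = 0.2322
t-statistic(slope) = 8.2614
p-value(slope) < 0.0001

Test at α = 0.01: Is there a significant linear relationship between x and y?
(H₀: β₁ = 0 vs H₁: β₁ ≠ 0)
Reject H₀: p-value < 0.0001 < α = 0.01. The linear relationship is significant at the 1% level.

Hypothesis test for the slope coefficient:

H₀: β₁ = 0 (no linear relationship)
H₁: β₁ ≠ 0 (linear relationship exists)

Test statistic: t = β̂₁ / SE(β̂₁) = 1.9183 / 0.2322 = 8.2614

p < 0.0001: how often a slope estimate this far from 0 (in SE units) would arise by chance if β₁ were truly 0.

Decision rule: reject H₀ if p-value < α.
p-value < 0.0001 < α = 0.01 → reject H₀.

At α = 0.01 the data do provide convincing evidence of a nonzero slope.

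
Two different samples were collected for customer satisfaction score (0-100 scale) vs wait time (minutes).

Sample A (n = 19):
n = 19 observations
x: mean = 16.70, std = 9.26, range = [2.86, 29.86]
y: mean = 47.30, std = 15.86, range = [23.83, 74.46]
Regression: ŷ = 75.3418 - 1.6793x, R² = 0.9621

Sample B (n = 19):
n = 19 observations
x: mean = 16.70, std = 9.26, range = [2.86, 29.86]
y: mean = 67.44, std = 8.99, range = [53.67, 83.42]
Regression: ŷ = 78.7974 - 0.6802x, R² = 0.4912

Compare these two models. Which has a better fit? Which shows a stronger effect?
Model A has the better fit (R² = 0.9621 vs 0.4912). Model A shows the stronger effect (|β₁| = 1.6793 vs 0.6802).

Model Comparison:

Which explains more variance? (R²)
- Model A: R² = 0.9621 → 96.21% of variance in satisfaction score explained
- Model B: R² = 0.4912 → 49.12% of variance in satisfaction score explained
- 0.9621 > 0.4912 → Model A has the better fit

Which has the larger per-minute effect? (|β₁|)
- Model A: β₁ = -1.6793 → predicted satisfaction score falls 1.6793 points per additional minute of wait time
- Model B: β₁ = -0.6802 → predicted satisfaction score falls 0.6802 points per additional minute of wait time
- |-1.6793| > |-0.6802| → Model A shows the stronger marginal effect

Notes:
- The two samples could reflect different populations, time periods, or measurement quality.
- A steeper slope doesn't make a better model if the scatter around the line is large.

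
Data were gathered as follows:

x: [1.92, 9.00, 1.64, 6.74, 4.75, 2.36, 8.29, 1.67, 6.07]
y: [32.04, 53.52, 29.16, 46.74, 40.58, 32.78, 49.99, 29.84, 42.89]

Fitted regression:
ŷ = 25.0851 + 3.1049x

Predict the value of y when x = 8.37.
ŷ = 51.0731

Plug x = 8.37 into the fitted line:

ŷ = 25.0851 + 3.1049 × 8.37
ŷ = 25.0851 + 25.9880
ŷ = 51.0731

This is a point prediction; actual observations scatter around it by roughly the residual standard deviation.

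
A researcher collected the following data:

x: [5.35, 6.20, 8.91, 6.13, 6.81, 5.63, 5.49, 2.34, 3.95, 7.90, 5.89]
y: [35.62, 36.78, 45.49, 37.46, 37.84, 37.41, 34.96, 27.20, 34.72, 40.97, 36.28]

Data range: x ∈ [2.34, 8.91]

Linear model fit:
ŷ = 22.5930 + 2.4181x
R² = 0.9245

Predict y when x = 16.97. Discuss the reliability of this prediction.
ŷ = 63.6282, but this is extrapolation (above the data range [2.34, 8.91]) and may be unreliable.

Prediction calculation:
ŷ = 22.5930 + 2.4181 × 16.97
ŷ = 63.6282

Reliability:
- Data range: x ∈ [2.34, 8.91]
- Prediction point: x = 16.97 is 8.06 units above the observed range → this is EXTRAPOLATION, not interpolation

Why that matters here:
- The standard error of prediction grows with (x − x̄)², and x = 16.97 is far from x̄ = 5.87
- The linear relationship may not hold outside the observed range
- Real relationships often flatten, saturate, or turn nonlinear at extremes

The R² = 0.9245 only validates the fit within [2.34, 8.91]; treat ŷ = 63.6282 with caution.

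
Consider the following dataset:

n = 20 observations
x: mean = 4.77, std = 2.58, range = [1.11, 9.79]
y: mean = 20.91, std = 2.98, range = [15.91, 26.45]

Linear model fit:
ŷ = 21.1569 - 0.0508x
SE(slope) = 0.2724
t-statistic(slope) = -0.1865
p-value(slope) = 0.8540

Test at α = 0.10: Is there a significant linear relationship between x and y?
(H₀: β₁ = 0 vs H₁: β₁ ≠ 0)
Fail to reject H₀: p-value = 0.8540 ≥ α = 0.10. The linear relationship is not significant at the 10% level.

Hypothesis test for the slope coefficient:

H₀: β₁ = 0 (no linear relationship)
H₁: β₁ ≠ 0 (linear relationship exists)

Test statistic: t = β̂₁ / SE(β̂₁) = -0.0508 / 0.2724 = -0.1865

The p-value (0.8540) is the probability, under H₀, of a t-statistic at least as extreme as |t| = 0.1865 (two-sided, df = n − 2 = 18).

Decision rule: reject H₀ if p-value < α.
p-value = 0.8540 ≥ α = 0.10 → fail to reject H₀.

At α = 0.10 the data do not provide convincing evidence of a nonzero slope.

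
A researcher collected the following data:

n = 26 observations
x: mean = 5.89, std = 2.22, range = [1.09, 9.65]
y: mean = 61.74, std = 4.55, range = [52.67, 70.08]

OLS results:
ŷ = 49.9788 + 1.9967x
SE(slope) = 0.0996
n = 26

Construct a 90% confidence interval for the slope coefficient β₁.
The 90% CI for β₁ is (1.8263, 2.1671)

Confidence interval for the slope:

The 90% CI for β₁ is: β̂₁ ± t*(α/2, n-2) × SE(β̂₁)

Step 1: Find critical t-value
- Confidence level = 0.9
- Degrees of freedom = n - 2 = 26 - 2 = 24
- t*(α/2, 24) = 1.7109

Step 2: Calculate margin of error
Margin = 1.7109 × 0.0996 = 0.1704

Step 3: Construct interval
CI = 1.9967 ± 0.1704
CI = (1.8263, 2.1671)

Interpretation: intervals built this way capture the true β₁ in 90% of repeated samples; here the plausible range for the per-unit effect of x on y is 1.8263 to 2.1671.
The interval does not include 0, suggesting a significant linear relationship.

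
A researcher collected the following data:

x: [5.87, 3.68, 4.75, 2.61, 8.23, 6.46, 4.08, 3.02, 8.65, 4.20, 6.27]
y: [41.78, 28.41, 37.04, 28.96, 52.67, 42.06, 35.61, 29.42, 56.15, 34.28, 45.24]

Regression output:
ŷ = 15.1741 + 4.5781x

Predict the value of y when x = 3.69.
ŷ = 32.0673

x = 3.69 lies inside the observed range [2.61, 8.65], so the fitted equation applies directly:

ŷ = 15.1741 + 4.5781 × 3.69
ŷ = 15.1741 + 16.8932
ŷ = 32.0673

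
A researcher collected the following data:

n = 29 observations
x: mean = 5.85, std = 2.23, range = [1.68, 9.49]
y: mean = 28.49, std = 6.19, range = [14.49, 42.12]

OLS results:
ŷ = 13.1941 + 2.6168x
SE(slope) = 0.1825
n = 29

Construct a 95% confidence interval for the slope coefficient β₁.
The 95% CI for β₁ is (2.2423, 2.9913)

Confidence interval for the slope:

The 95% CI for β₁ is: β̂₁ ± t*(α/2, n-2) × SE(β̂₁)

Step 1: Find critical t-value
- Confidence level = 0.95
- Degrees of freedom = n - 2 = 29 - 2 = 27
- t*(α/2, 27) = 2.0518

Step 2: Calculate margin of error
Margin = 2.0518 × 0.1825 = 0.3745

Step 3: Construct interval
CI = 2.6168 ± 0.3745
CI = (2.2423, 2.9913)

Interpretation: intervals built this way capture the true β₁ in 95% of repeated samples; here the plausible range for the per-unit effect of x on y is 2.2423 to 2.9913.
Both endpoints are positive, so the data support a genuinely positive slope at this confidence level.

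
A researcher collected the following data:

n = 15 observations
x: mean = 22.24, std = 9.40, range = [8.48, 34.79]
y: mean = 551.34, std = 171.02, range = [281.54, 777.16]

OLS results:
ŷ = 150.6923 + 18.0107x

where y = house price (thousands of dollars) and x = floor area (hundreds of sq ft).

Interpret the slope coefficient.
On average, house price is about 18.0107 thousand dollars higher for every extra hundred sq ft of floor area.

β₁ = 18.0107 is the change in predicted house price (thousand dollars) per additional hundred sq ft of floor area.

Interpretation:
- Floor area up by 1 hundred sq ft → predicted house price increases by 18.0107 thousand dollars
- This is a linear approximation: the same per-unit change is assumed across the whole observed x range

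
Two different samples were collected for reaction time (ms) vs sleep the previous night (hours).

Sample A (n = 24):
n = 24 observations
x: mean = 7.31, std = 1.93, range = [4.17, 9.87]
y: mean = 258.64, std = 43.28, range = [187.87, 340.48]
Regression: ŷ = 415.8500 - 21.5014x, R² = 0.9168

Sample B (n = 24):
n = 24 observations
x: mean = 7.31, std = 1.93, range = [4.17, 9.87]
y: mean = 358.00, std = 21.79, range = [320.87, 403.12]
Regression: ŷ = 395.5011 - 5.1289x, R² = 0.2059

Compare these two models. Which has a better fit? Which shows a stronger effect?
Model A has the better fit (R² = 0.9168 vs 0.2059). Model A shows the stronger effect (|β₁| = 21.5014 vs 5.1289).

Model Comparison:

Goodness of fit (R²):
- Model A: R² = 0.9168 → 91.68% of variance in reaction time explained
- Model B: R² = 0.2059 → 20.59% of variance in reaction time explained
- 0.9168 > 0.2059 → Model A has the better fit

Effect size (slope magnitude):
- Model A: β₁ = -21.5014 → predicted reaction time falls 21.5014 ms per additional hour of sleep
- Model B: β₁ = -5.1289 → predicted reaction time falls 5.1289 ms per additional hour of sleep
- |-21.5014| > |-5.1289| → Model A shows the stronger marginal effect

Note: A steeper slope doesn't make a better model if the scatter around the line is large.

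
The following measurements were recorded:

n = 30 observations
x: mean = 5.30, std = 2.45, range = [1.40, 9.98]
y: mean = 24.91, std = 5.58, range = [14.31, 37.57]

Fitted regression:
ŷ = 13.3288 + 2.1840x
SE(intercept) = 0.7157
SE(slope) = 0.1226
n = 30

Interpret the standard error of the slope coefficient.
SE(β̂₁) = 0.1226 is the estimated standard deviation of the slope estimate across repeated samples; relative to β̂₁ = 2.1840 that is 5.6%, a precise estimate.

SE(β̂₁) = 0.1226 says: if we drew many samples of n = 30 from the same population and refit each time, the fitted slopes would scatter with a standard deviation of roughly 0.1226 around the true β₁.

Relative precision:
- SE / |β̂₁| = 0.1226 / 2.1840 = 5.6%
- Rule of thumb (under 20%: precise; 20% to under 50%: moderately precise; 50% or more: imprecise) → precise

Rough 95% range (±2 SE): 2.1840 ± 0.2452 → (1.9388, 2.4292).

What drives SE(β̂₁): larger n (here n = 30) → smaller SE.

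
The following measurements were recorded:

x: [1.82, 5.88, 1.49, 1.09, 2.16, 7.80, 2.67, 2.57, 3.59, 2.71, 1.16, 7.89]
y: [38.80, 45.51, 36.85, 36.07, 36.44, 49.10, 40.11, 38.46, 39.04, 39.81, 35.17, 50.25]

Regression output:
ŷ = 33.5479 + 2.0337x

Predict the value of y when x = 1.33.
ŷ = 36.2527

To predict y for x = 1.33, substitute into the regression equation:

ŷ = 33.5479 + 2.0337 × 1.33
ŷ = 33.5479 + 2.7048
ŷ = 36.2527

This is the fitted mean response at that x — an individual observation would come with a wider prediction interval.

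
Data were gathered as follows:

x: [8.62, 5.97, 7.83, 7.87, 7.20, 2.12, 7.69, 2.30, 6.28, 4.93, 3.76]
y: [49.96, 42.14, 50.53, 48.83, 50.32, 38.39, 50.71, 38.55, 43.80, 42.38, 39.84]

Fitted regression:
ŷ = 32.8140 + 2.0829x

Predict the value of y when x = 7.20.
ŷ = 47.8109

x = 7.20 lies inside the observed range [2.12, 8.62], so the fitted equation applies directly:

ŷ = 32.8140 + 2.0829 × 7.20
ŷ = 32.8140 + 14.9969
ŷ = 47.8109

This is a point prediction; actual observations scatter around it by roughly the residual standard deviation.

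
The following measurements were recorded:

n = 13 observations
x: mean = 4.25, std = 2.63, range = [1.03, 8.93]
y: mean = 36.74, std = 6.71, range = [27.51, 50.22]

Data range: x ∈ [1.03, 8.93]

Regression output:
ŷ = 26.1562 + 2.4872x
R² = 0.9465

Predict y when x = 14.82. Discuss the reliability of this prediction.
ŷ = 63.0165 (extrapolation — x = 14.82 lies outside [1.03, 8.93], so reliability is low).

Prediction calculation:
ŷ = 26.1562 + 2.4872 × 14.82
ŷ = 63.0165

Reliability:
- Data range: x ∈ [1.03, 8.93]
- Prediction point: x = 14.82 is 5.89 units above the observed range → this is EXTRAPOLATION, not interpolation

Why that matters here:
- There are no observations near this x to validate the fitted line there
- The standard error of prediction grows with (x − x̄)², and x = 14.82 is far from x̄ = 4.25
- The linear relationship may not hold outside the observed range

Report the number if required, but flag clearly that it is an extrapolation.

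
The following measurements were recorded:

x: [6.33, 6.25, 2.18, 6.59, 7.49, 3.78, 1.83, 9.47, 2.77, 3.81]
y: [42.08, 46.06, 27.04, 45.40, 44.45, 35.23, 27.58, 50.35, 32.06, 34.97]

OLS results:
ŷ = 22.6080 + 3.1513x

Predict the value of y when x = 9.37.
ŷ = 52.1357

To predict y for x = 9.37, substitute into the regression equation:

ŷ = 22.6080 + 3.1513 × 9.37
ŷ = 22.6080 + 29.5277
ŷ = 52.1357

This is the fitted mean response at that x — an individual observation would come with a wider prediction interval.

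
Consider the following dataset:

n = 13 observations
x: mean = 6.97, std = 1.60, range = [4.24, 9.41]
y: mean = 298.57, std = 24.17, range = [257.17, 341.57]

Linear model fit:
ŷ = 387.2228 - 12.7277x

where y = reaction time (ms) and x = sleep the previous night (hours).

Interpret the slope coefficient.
For each additional hour of sleep, predicted reaction time decreases by approximately 12.7277 ms.

The slope coefficient β₁ = -12.7277 represents the marginal effect of sleep on reaction time.

Interpretation:
- Sleep up by 1 hour → predicted reaction time decreases by 12.7277 ms
- This is a linear approximation: the same per-unit change is assumed across the whole observed x range

The intercept β₀ = 387.2228 is the predicted reaction time when sleep = 0; since the smallest observed x is 4.24, this is an extrapolation and mainly anchors the line.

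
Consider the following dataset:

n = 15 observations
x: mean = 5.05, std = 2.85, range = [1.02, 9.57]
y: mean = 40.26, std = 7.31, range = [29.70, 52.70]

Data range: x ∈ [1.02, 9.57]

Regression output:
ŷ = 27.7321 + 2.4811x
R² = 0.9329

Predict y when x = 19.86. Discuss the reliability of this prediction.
ŷ = 77.0067, but this is extrapolation (above the data range [1.02, 9.57]) and may be unreliable.

Prediction calculation:
ŷ = 27.7321 + 2.4811 × 19.86
ŷ = 77.0067

Reliability:
- Data range: x ∈ [1.02, 9.57]
- Prediction point: x = 19.86 is 10.29 units above the observed range → this is EXTRAPOLATION, not interpolation

Why that matters here:
- There are no observations near this x to validate the fitted line there
- The standard error of prediction grows with (x − x̄)², and x = 19.86 is far from x̄ = 5.05

The R² = 0.9329 only validates the fit within [1.02, 9.57]; treat ŷ = 77.0067 with caution.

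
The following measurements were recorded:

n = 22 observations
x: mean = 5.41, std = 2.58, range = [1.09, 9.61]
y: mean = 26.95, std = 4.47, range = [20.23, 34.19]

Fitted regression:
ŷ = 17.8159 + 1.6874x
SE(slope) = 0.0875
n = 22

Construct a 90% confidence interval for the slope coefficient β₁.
The 90% CI for β₁ is (1.5365, 1.8383)

Confidence interval for the slope:

The 90% CI for β₁ is: β̂₁ ± t*(α/2, n-2) × SE(β̂₁)

Step 1: Find critical t-value
- Confidence level = 0.9
- Degrees of freedom = n - 2 = 22 - 2 = 20
- t*(α/2, 20) = 1.7247

Step 2: Calculate margin of error
Margin = 1.7247 × 0.0875 = 0.1509

Step 3: Construct interval
CI = 1.6874 ± 0.1509
CI = (1.5365, 1.8383)

Interpretation: each one-unit increase in x is associated with a change in mean y of between 1.5365 and 1.8383, with 90% confidence.
Since 0 is outside the interval, a two-sided test at α = 0.10 would reject H₀: β₁ = 0.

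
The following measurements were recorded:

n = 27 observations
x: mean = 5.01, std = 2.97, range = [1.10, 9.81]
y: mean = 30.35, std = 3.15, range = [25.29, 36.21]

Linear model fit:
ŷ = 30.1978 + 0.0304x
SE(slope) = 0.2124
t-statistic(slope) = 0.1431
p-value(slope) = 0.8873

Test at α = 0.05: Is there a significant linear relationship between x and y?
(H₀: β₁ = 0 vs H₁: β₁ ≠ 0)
Fail to reject H₀: p-value = 0.8873 ≥ α = 0.05. The linear relationship is not significant at the 5% level.

Hypothesis test for the slope coefficient:

H₀: β₁ = 0 (no linear relationship)
H₁: β₁ ≠ 0 (linear relationship exists)

Test statistic: t = β̂₁ / SE(β̂₁) = 0.0304 / 0.2124 = 0.1431

The p-value (0.8873) is the probability, under H₀, of a t-statistic at least as extreme as |t| = 0.1431 (two-sided, df = n − 2 = 25).

Decision rule: reject H₀ if p-value < α.
p-value = 0.8873 ≥ α = 0.05 → fail to reject H₀.

At α = 0.05 the data do not provide convincing evidence of a nonzero slope.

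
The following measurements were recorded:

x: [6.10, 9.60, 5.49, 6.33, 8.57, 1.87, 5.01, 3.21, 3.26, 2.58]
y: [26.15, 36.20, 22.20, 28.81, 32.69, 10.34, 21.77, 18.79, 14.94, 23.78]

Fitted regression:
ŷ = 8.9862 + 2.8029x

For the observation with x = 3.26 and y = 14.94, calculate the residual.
Residual = -3.1837

The residual is the difference between the actual value and the predicted value:

Residual = y - ŷ

Step 1: Calculate predicted value
ŷ = 8.9862 + 2.8029 × 3.26
ŷ = 18.1237

Step 2: Calculate residual
Residual = 14.94 - 18.1237
Residual = -3.1837

Interpretation: the model overestimates the actual value by 3.1837 at this point (negative residual → observation lies below the fitted line).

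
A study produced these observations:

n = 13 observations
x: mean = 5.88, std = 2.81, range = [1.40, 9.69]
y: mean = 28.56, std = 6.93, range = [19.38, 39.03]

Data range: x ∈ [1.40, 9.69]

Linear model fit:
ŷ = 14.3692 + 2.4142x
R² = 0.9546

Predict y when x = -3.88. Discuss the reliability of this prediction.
ŷ = 5.0021 (extrapolation — x = -3.88 lies outside [1.40, 9.69], so reliability is low).

Prediction calculation:
ŷ = 14.3692 + 2.4142 × (-3.88)
ŷ = 5.0021

Reliability:
- Data range: x ∈ [1.40, 9.69]
- Prediction point: x = -3.88 is 5.28 units below the observed range → this is EXTRAPOLATION, not interpolation

Why that matters here:
- R² describes fit only over the sampled x values; it says nothing about behaviour beyond them
- There are no observations near this x to validate the fitted line there

Report the number if required, but flag clearly that it is an extrapolation.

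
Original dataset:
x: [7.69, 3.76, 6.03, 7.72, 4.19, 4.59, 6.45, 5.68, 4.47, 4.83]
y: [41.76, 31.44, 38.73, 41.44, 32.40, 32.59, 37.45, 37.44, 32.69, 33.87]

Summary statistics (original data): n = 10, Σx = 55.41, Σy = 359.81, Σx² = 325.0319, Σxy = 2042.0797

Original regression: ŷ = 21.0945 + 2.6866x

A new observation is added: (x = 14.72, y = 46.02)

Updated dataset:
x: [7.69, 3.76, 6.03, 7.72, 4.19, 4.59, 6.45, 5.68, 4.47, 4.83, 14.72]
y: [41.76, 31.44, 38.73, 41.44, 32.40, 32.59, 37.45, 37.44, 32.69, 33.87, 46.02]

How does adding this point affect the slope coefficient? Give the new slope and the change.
The slope changes from 2.6866 to 1.3969 (change of -1.2897, or -48.0%).

The new point has HIGH LEVERAGE: x = 14.72 is far from the original mean x̄ = 55.41/10 ≈ 5.54 (original range [3.76, 7.72]).

Step 1: Update the sums with the new point (n goes from 10 to 11)
Σx  = 55.41 + 14.72 = 70.13
Σy  = 359.81 + 46.02 = 405.83
Σx² = 325.0319 + 14.72² = 325.0319 + 216.6784 = 541.7103
Σxy = 2042.0797 + 14.72×46.02 = 2042.0797 + 677.4144 = 2719.4941

Step 2: Recompute the slope with b₁ = (nΣxy − ΣxΣy) / (nΣx² − (Σx)²)
Numerator   = 11×2719.4941 − 70.13×405.83 = 29914.4351 − 28460.8579 = 1453.5772
Denominator = 11×541.7103 − 70.13² = 5958.8133 − 4918.2169 = 1040.5964
b₁(new) = 1453.5772 / 1040.5964 = 1.3969

(Same formula on the original sums: (10×2042.0797 − 55.41×359.81) / (10×325.0319 − 55.41²) = 483.7249 / 180.0509 = 2.6866, matching the given fit.)

Step 3: Change in slope
Δβ₁ = 1.3969 − 2.6866 = -1.2897
Relative change = -1.2897 / 2.6866 × 100% = -48.0%
→ the slope decreases when the point is added.

Because the point sits below the extension of the original line at a high-leverage x, it tilts the fit down.
In practice: investigate whether it comes from the same population as the rest of the sample.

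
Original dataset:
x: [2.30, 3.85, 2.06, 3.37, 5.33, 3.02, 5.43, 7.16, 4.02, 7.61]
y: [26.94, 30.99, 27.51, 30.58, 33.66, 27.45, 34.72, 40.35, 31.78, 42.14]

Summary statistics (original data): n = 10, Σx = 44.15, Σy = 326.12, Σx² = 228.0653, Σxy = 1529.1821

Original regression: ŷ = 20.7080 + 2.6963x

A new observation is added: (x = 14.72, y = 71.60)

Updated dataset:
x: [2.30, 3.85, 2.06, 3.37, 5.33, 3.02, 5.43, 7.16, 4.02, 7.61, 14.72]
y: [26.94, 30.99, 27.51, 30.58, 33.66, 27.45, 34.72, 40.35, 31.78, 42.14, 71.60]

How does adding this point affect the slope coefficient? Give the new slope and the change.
The slope changes from 2.6963 to 3.5056 (change of +0.8093, or +30.0%).

The new point has HIGH LEVERAGE: x = 14.72 is far from the original mean x̄ = 44.15/10 ≈ 4.42 (original range [2.06, 7.61]).

Step 1: Update the sums with the new point (n goes from 10 to 11)
Σx  = 44.15 + 14.72 = 58.87
Σy  = 326.12 + 71.60 = 397.72
Σx² = 228.0653 + 14.72² = 228.0653 + 216.6784 = 444.7437
Σxy = 1529.1821 + 14.72×71.60 = 1529.1821 + 1053.9520 = 2583.1341

Step 2: Recompute the slope with b₁ = (nΣxy − ΣxΣy) / (nΣx² − (Σx)²)
Numerator   = 11×2583.1341 − 58.87×397.72 = 28414.4751 − 23413.7764 = 5000.6987
Denominator = 11×444.7437 − 58.87² = 4892.1807 − 3465.6769 = 1426.5038
b₁(new) = 5000.6987 / 1426.5038 = 3.5056

(Same formula on the original sums: (10×1529.1821 − 44.15×326.12) / (10×228.0653 − 44.15²) = 893.6230 / 331.4305 = 2.6963, matching the given fit.)

Step 3: Change in slope
Δβ₁ = 3.5056 − 2.6963 = +0.8093
Relative change = +0.8093 / 2.6963 × 100% = +30.0%
→ the slope increases when the point is added.

Because the point sits above the extension of the original line at a high-leverage x, it tilts the fit up.
In practice: refit with and without it and report both if conclusions differ.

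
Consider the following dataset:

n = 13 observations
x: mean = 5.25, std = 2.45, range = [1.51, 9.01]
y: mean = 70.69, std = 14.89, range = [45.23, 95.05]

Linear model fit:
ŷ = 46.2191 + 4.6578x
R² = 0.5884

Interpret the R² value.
About 58.84% of the variability in y is accounted for by the regression on x (R² = 0.5884) — a moderate linear fit.

The coefficient of determination R² is the fraction of the total variation in y that the fitted line accounts for.

Here R² = 0.5884:
- Explained: 58.84% of the variation in y
- Unexplained (residual): 100% − 58.84% = 41.16%
- Rule of thumb (below 0.3 weak; 0.3 to below 0.7 moderate; 0.7 and above strong) → moderate

Equivalently, for simple linear regression R² = r², so |r| = √0.5884 ≈ 0.7671.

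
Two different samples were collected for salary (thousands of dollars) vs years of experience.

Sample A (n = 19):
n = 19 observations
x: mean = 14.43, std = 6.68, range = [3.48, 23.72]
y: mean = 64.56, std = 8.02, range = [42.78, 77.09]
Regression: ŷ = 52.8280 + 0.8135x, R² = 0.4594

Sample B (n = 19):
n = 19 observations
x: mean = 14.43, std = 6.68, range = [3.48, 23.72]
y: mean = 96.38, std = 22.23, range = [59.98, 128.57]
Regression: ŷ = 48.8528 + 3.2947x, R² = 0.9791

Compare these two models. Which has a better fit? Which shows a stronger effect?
Model B has the better fit (R² = 0.9791 vs 0.4594). Model B shows the stronger effect (|β₁| = 3.2947 vs 0.8135).

Model Comparison:

Which explains more variance? (R²)
- Model A: R² = 0.4594 → 45.94% of variance in salary explained
- Model B: R² = 0.9791 → 97.91% of variance in salary explained
- 0.9791 > 0.4594 → Model B has the better fit

Effect size (slope magnitude):
- Model A: β₁ = 0.8135 → predicted salary rises 0.8135 thousand dollars per additional year of experience
- Model B: β₁ = 3.2947 → predicted salary rises 3.2947 thousand dollars per additional year of experience
- |0.8135| < |3.2947| → Model B shows the stronger marginal effect

Note: A better fit (higher R²) doesn't necessarily mean a more important relationship.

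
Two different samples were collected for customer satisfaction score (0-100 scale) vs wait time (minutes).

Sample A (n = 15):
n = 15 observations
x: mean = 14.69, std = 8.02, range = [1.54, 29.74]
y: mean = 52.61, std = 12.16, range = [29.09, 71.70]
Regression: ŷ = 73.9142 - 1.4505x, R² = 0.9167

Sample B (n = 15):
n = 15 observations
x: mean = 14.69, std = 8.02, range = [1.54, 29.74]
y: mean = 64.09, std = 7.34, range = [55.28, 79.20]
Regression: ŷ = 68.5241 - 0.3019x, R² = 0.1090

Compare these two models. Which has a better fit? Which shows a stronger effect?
Model A has the better fit (R² = 0.9167 vs 0.1090). Model A shows the stronger effect (|β₁| = 1.4505 vs 0.3019).

Model Comparison:

Fit — compare R²:
- Model A: R² = 0.9167 → 91.67% of variance in satisfaction score explained
- Model B: R² = 0.1090 → 10.90% of variance in satisfaction score explained
- 0.9167 > 0.1090 → Model A has the better fit

Which has the larger per-minute effect? (|β₁|)
- Model A: β₁ = -1.4505 → predicted satisfaction score falls 1.4505 points per additional minute of wait time
- Model B: β₁ = -0.3019 → predicted satisfaction score falls 0.3019 points per additional minute of wait time
- |-1.4505| > |-0.3019| → Model A shows the stronger marginal effect

Note: R² measures how tightly points cluster around the line; β₁ measures how steep the line is — they answer different questions.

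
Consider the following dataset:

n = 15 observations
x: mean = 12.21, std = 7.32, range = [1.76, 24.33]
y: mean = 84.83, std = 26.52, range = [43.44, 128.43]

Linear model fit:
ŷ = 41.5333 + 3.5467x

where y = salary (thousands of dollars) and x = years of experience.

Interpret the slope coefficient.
An increase of one year in experience is associated with a 3.5467 thousand dollars increase in predicted salary.

The slope coefficient β₁ = 3.5467 represents the marginal effect of experience on salary.

Interpretation:
- Experience up by 1 year → predicted salary increases by 3.5467 thousand dollars
- The effect is assumed constant over the observed range of x (linearity)
- The slope describes association in these data, not necessarily a causal effect

The intercept β₀ = 41.5333 is the predicted salary when experience = 0; since the smallest observed x is 1.76, this is an extrapolation and mainly anchors the line.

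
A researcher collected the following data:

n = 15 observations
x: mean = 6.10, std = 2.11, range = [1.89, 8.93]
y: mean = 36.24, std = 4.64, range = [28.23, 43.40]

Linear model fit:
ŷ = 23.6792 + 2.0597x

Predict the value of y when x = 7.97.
ŷ = 40.0950

To predict y for x = 7.97, substitute into the regression equation:

ŷ = 23.6792 + 2.0597 × 7.97
ŷ = 23.6792 + 16.4158
ŷ = 40.0950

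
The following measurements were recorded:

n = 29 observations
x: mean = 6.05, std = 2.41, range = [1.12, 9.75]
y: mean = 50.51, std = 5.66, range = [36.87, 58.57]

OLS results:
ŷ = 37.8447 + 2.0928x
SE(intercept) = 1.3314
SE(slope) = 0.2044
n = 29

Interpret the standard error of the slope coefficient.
SE(slope) = 0.2044 measures the uncertainty in the estimated slope. The coefficient is estimated precisely (SE/|β̂₁| = 9.8%).

SE(β̂₁) = s / √Sxx, where s is the residual standard deviation and Sxx = Σ(x − x̄)². It is the yardstick for how far β̂₁ = 2.0928 could plausibly be from the true slope.

Relative precision:
- SE / |β̂₁| = 0.2044 / 2.0928 = 9.8%
- Rule of thumb (under 20%: precise; 20% to under 50%: moderately precise; 50% or more: imprecise) → precise

Link to interval estimation: a confidence interval for β₁ is β̂₁ ± t* × 0.2044, so SE sets the half-width per unit of t*.

What drives SE(β̂₁): wider spread of x values → smaller SE.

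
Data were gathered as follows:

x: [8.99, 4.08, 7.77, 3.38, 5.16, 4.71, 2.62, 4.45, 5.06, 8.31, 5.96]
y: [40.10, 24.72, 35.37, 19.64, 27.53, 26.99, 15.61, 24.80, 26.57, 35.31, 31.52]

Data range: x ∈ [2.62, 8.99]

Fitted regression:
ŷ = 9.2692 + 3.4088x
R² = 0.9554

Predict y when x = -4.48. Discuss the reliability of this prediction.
ŷ = -6.0022 (extrapolation — x = -4.48 lies outside [2.62, 8.99], so reliability is low).

Prediction calculation:
ŷ = 9.2692 + 3.4088 × (-4.48)
ŷ = -6.0022

Reliability:
- Data range: x ∈ [2.62, 8.99]
- Prediction point: x = -4.48 is 7.10 units below the observed range → this is EXTRAPOLATION, not interpolation

Why that matters here:
- R² describes fit only over the sampled x values; it says nothing about behaviour beyond them
- There are no observations near this x to validate the fitted line there

A defensible statement: 'if the linear trend continued to x = -4.48, y would be about -6.0022' — the premise is untested.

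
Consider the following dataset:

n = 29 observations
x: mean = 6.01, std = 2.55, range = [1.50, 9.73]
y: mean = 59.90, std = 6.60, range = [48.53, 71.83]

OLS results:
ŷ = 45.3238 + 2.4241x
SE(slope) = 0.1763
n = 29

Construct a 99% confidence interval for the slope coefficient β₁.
The 99% CI for β₁ is (1.9356, 2.9126)

Confidence interval for the slope:

The 99% CI for β₁ is: β̂₁ ± t*(α/2, n-2) × SE(β̂₁)

Step 1: Find critical t-value
- Confidence level = 0.99
- Degrees of freedom = n - 2 = 29 - 2 = 27
- t*(α/2, 27) = 2.7707

Step 2: Calculate margin of error
Margin = 2.7707 × 0.1763 = 0.4885

Step 3: Construct interval
CI = 2.4241 ± 0.4885
CI = (1.9356, 2.9126)

Interpretation: each one-unit increase in x is associated with a change in mean y of between 1.9356 and 2.9126, with 99% confidence.
Both endpoints are positive, so the data support a genuinely positive slope at this confidence level.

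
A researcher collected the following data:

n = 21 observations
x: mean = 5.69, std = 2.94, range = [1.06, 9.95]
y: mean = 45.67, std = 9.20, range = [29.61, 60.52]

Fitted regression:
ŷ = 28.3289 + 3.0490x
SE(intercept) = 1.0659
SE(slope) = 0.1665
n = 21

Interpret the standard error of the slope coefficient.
The slope 3.0490 is pinned down to within about ±0.1665 (one SE) by these data — relative uncertainty 5.5%, i.e. precise.

SE(β̂₁) = s / √Sxx, where s is the residual standard deviation and Sxx = Σ(x − x̄)². It is the yardstick for how far β̂₁ = 3.0490 could plausibly be from the true slope.

Relative precision:
- SE / |β̂₁| = 0.1665 / 3.0490 = 5.5%
- Rule of thumb (under 20%: precise; 20% to under 50%: moderately precise; 50% or more: imprecise) → precise

Rough 95% range (±2 SE): 3.0490 ± 0.3330 → (2.7160, 3.3820).

What drives SE(β̂₁): larger n (here n = 21) → smaller SE.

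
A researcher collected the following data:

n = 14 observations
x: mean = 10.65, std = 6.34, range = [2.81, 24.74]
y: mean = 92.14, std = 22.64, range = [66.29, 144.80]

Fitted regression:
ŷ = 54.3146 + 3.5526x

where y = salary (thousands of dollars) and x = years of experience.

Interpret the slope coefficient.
On average, salary is about 3.5526 thousand dollars higher for every extra year of experience.

β₁ = 3.5526 is the change in predicted salary (thousand dollars) per additional year of experience.

Interpretation:
- Experience up by 1 year → predicted salary increases by 3.5526 thousand dollars
- This is a linear approximation: the same per-unit change is assumed across the whole observed x range

(β₀ = 54.3146 is the fitted value at x = 0 and is not part of the slope interpretation.)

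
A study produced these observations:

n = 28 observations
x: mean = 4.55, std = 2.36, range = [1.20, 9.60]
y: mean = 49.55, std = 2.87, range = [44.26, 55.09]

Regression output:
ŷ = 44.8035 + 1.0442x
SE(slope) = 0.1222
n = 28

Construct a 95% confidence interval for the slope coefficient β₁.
The 95% CI for β₁ is (0.7930, 1.2954)

Confidence interval for the slope:

The 95% CI for β₁ is: β̂₁ ± t*(α/2, n-2) × SE(β̂₁)

Step 1: Find critical t-value
- Confidence level = 0.95
- Degrees of freedom = n - 2 = 28 - 2 = 26
- t*(α/2, 26) = 2.0555

Step 2: Calculate margin of error
Margin = 2.0555 × 0.1222 = 0.2512

Step 3: Construct interval
CI = 1.0442 ± 0.2512
CI = (0.7930, 1.2954)

Interpretation: We are 95% confident that the true slope β₁ lies between 0.7930 and 1.2954.
Both endpoints are positive, so the data support a genuinely positive slope at this confidence level.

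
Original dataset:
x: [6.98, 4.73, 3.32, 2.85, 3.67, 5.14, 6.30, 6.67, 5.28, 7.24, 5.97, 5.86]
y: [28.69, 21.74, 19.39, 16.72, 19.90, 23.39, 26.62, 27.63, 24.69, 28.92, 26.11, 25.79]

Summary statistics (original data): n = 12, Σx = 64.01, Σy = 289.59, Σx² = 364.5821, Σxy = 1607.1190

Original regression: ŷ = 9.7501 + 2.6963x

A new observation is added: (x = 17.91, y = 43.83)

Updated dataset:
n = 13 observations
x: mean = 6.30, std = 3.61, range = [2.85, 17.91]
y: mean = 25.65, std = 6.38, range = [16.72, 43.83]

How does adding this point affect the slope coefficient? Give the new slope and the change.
Adding the point moves β₁ from 2.6963 to 1.7209, i.e. it decreases by 0.9754 (-36.2%).

x = 17.91 lies well outside the original x-range [2.85, 7.24] (x̄ ≈ 5.33), so this observation has high leverage and can move the slope substantially.

Step 1: Update the sums with the new point (n goes from 12 to 13)
Σx  = 64.01 + 17.91 = 81.92
Σy  = 289.59 + 43.83 = 333.42
Σx² = 364.5821 + 17.91² = 364.5821 + 320.7681 = 685.3502
Σxy = 1607.1190 + 17.91×43.83 = 1607.1190 + 784.9953 = 2392.1143

Step 2: Recompute the slope with b₁ = (nΣxy − ΣxΣy) / (nΣx² − (Σx)²)
Numerator   = 13×2392.1143 − 81.92×333.42 = 31097.4859 − 27313.7664 = 3783.7195
Denominator = 13×685.3502 − 81.92² = 8909.5526 − 6710.8864 = 2198.6662
b₁(new) = 3783.7195 / 2198.6662 = 1.7209

(Same formula on the original sums: (12×1607.1190 − 64.01×289.59) / (12×364.5821 − 64.01²) = 748.7721 / 277.7051 = 2.6963, matching the given fit.)

Step 3: Change in slope
Δβ₁ = 1.7209 − 2.6963 = -0.9754
Relative change = -0.9754 / 2.6963 × 100% = -36.2%
→ the slope decreases when the point is added.

Because the point sits below the extension of the original line at a high-leverage x, it tilts the fit down.
In practice: refit with and without it and report both if conclusions differ; examine leverage (hᵢ) and Cook's distance rather than deleting it automatically.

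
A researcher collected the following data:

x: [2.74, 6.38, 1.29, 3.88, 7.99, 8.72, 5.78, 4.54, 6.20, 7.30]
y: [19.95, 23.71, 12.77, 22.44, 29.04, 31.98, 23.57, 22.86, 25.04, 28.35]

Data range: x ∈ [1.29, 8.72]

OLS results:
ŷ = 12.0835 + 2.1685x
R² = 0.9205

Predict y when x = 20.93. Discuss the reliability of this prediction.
ŷ = 57.4702 (extrapolation — x = 20.93 lies outside [1.29, 8.72], so reliability is low).

Prediction calculation:
ŷ = 12.0835 + 2.1685 × 20.93
ŷ = 57.4702

Reliability:
- Data range: x ∈ [1.29, 8.72]
- Prediction point: x = 20.93 is 12.21 units above the observed range → this is EXTRAPOLATION, not interpolation

Why that matters here:
- There are no observations near this x to validate the fitted line there
- R² describes fit only over the sampled x values; it says nothing about behaviour beyond them

The R² = 0.9205 only validates the fit within [1.29, 8.72]; treat ŷ = 57.4702 with caution.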